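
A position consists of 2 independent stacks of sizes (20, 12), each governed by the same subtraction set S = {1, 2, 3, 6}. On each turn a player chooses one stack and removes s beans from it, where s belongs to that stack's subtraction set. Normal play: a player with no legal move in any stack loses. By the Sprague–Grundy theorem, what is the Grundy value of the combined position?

All stacks use S = {1, 2, 3, 6}:
n :  0  1  2  3  4  5  6  7  8  9 10 11 12 13 14 15 16 17 18 19 20
G :  0  1  2  3  0  1  2  3  0  1  2  3  0  1  2  3  0  1  2  3  0
Stack A: G(20) = 0.
Stack B: G(12) = 0.
Combined Grundy value = 0 ⊕ 0 = 0.

0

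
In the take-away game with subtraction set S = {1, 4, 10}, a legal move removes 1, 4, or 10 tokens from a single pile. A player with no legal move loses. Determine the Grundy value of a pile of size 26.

G(0) = 0
G(1) = mex{0} = 1
G(2) = mex{1} = 0
G(3) = mex{0} = 1
G(4) = mex{1,0} = 2
G(5) = mex{2,1} = 0
G(6) = mex{0,0} = 1
G(7) = mex{1,1} = 0
G(8) = mex{0,2} = 1
G(9) = mex{1,0} = 2
G(10) = mex{2,1,0} = 3
G(11) = mex{3,0,1} = 2
G(12) = mex{2,1,0} = 3
G(13) = mex{3,2,1} = 0
G(14) = mex{0,3,2} = 1
G(15) = mex{1,2,0} = 3
G(16) = mex{3,3,1} = 0
G(17) = mex{0,0,0} = 1
G(18) = mex{1,1,1} = 0
G(19) = mex{0,3,2} = 1
G(20) = mex{1,0,3} = 2
G(21) = mex{2,1,2} = 0
G(22) = mex{0,0,3} = 1
G(23) = mex{1,1,0} = 2
G(24) = mex{2,2,1} = 0
G(25) = mex{0,0,3} = 1
G(26) = mex{1,1,0} = 2

2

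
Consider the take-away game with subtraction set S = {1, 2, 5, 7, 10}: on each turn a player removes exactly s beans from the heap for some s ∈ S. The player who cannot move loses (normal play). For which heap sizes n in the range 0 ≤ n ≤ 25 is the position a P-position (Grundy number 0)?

0, 3, 6, 9, 12, 15, 18, 21, 24

G(0) = 0
G(1) = mex{0} = 1
G(2) = mex{1,0} = 2
G(3) = mex{2,1} = 0
G(4) = mex{0,2} = 1
G(5) = mex{1,0,0} = 2
G(6) = mex{2,1,1} = 0
G(7) = mex{0,2,2,0} = 1
G(8) = mex{1,0,0,1} = 2
G(9) = mex{2,1,1,2} = 0
G(10) = mex{0,2,2,0,0} = 1
G(11) = mex{1,0,0,1,1} = 2
G(12) = mex{2,1,1,2,2} = 0
G(13) = mex{0,2,2,0,0} = 1
G(14) = mex{1,0,0,1,1} = 2
G(15) = mex{2,1,1,2,2} = 0
G(16) = mex{0,2,2,0,0} = 1
G(17) = mex{1,0,0,1,1} = 2
G(18) = mex{2,1,1,2,2} = 0
G(19) = mex{0,2,2,0,0} = 1
G(20) = mex{1,0,0,1,1} = 2
G(21) = mex{2,1,1,2,2} = 0
G(22) = mex{0,2,2,0,0} = 1
G(23) = mex{1,0,0,1,1} = 2
G(24) = mex{2,1,1,2,2} = 0
G(25) = mex{0,2,2,0,0} = 1
P-positions are exactly the n with G(n) = 0.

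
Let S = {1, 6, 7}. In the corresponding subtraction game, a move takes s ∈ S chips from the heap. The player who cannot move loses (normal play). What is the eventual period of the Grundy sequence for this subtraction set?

G(0) = 0
G(1) = mex{0} = 1
G(2) = mex{1} = 0
G(3) = mex{0} = 1
G(4) = mex{1} = 0
G(5) = mex{0} = 1
G(6) = mex{1,0} = 2
G(7) = mex{2,1,0} = 3
G(8) = mex{3,0,1} = 2
G(9) = mex{2,1,0} = 3
G(10) = mex{3,0,1} = 2
G(11) = mex{2,1,0} = 3
G(12) = mex{3,2,1} = 0
G(13) = mex{0,3,2} = 1
G(14) = mex{1,2,3} = 0
G(15) = mex{0,3,2} = 1
G(16) = mex{1,2,3} = 0
G(17) = mex{0,3,2} = 1
G(18) = mex{1,0,3} = 2
G(19) = mex{2,1,0} = 3
G(20) = mex{3,0,1} = 2
G(21) = mex{2,1,0} = 3
G(22) = mex{3,0,1} = 2
G(23) = mex{2,1,0} = 3
G(24) = mex{3,2,1} = 0
G(25) = mex{0,3,2} = 1
G(n+12) = G(n) holds for n = 0,…,6 (a full window of length max(S) = 7), so the sequence is purely periodic with period 12.

12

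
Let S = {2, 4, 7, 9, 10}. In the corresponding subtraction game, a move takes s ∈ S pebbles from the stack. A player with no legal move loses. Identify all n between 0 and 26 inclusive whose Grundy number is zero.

G(0) = 0
G(1) = mex{} = 0
G(2) = mex{0} = 1
G(3) = mex{0} = 1
G(4) = mex{1,0} = 2
G(5) = mex{1,0} = 2
G(6) = mex{2,1} = 0
G(7) = mex{2,1,0} = 3
G(8) = mex{0,2,0} = 1
G(9) = mex{3,2,1,0} = 4
G(10) = mex{1,0,1,0,0} = 2
G(11) = mex{4,3,2,1,0} = 5
G(12) = mex{2,1,2,1,1} = 0
G(13) = mex{5,4,0,2,1} = 3
G(14) = mex{0,2,3,2,2} = 1
G(15) = mex{3,5,1,0,2} = 4
G(16) = mex{1,0,4,3,0} = 2
G(17) = mex{4,3,2,1,3} = 0
G(18) = mex{2,1,5,4,1} = 0
G(19) = mex{0,4,0,2,4} = 1
G(20) = mex{0,2,3,5,2} = 1
G(21) = mex{1,0,1,0,5} = 2
G(22) = mex{1,0,4,3,0} = 2
G(23) = mex{2,1,2,1,3} = 0
G(24) = mex{2,1,0,4,1} = 3
G(25) = mex{0,2,0,2,4} = 1
G(26) = mex{3,2,1,0,2} = 4
P-positions are exactly the n with G(n) = 0.

0, 1, 6, 12, 17, 18, 23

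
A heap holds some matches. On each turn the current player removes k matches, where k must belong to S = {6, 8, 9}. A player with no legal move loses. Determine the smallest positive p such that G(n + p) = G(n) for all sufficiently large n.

G(0) = 0
G(1) = mex{} = 0
G(2) = mex{} = 0
G(3) = mex{} = 0
G(4) = mex{} = 0
G(5) = mex{} = 0
G(6) = mex{0} = 1
G(7) = mex{0} = 1
G(8) = mex{0,0} = 1
G(9) = mex{0,0,0} = 1
G(10) = mex{0,0,0} = 1
G(11) = mex{0,0,0} = 1
G(12) = mex{1,0,0} = 2
G(13) = mex{1,0,0} = 2
G(14) = mex{1,1,0} = 2
G(15) = mex{1,1,1} = 0
G(16) = mex{1,1,1} = 0
G(17) = mex{1,1,1} = 0
G(18) = mex{2,1,1} = 0
G(19) = mex{2,1,1} = 0
G(20) = mex{2,2,1} = 0
G(21) = mex{0,2,2} = 1
G(22) = mex{0,2,2} = 1
G(23) = mex{0,0,2} = 1
G(24) = mex{0,0,0} = 1
G(25) = mex{0,0,0} = 1
G(26) = mex{0,0,0} = 1
G(27) = mex{1,0,0} = 2
G(28) = mex{1,0,0} = 2
G(29) = mex{1,1,0} = 2
G(30) = mex{1,1,1} = 0
G(31) = mex{1,1,1} = 0
G(n+15) = G(n) holds for n = 0,…,8 (a full window of length max(S) = 9), so the sequence is purely periodic with period 15.

15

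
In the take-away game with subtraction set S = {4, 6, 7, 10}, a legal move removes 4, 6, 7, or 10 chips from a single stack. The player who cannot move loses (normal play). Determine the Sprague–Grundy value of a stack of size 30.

n :  0  1  2  3  4  5  6  7  8  9 10 11 12 13 14 15 16 17 18 19 20 21 22 23 24 25 26 27 28 29 30
G :  0  0  0  0  1  1  1  1  2  2  2  2  3  3  0  0  0  0  1  1  1  1  2  2  2  2  3  3  0  0  0

0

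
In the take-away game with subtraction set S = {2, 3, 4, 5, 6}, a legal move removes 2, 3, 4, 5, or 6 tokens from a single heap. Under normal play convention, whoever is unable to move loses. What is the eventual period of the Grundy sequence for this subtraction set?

n :  0  1  2  3  4  5  6  7  8  9 10 11 12 13 14 15 16 17
G :  0  0  1  1  2  2  3  3  0  0  1  1  2  2  3  3  0  0
G(n+8) = G(n) holds for n = 0,…,5 (a full window of length max(S) = 6), so the sequence is purely periodic with period 8.

8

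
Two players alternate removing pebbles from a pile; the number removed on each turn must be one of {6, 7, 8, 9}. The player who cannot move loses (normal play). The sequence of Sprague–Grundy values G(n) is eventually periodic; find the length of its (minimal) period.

15

n :  0  1  2  3  4  5  6  7  8  9 10 11 12 13 14 15 16 17 18 19 20 21 22 23 24 25 26 27 28 29 30 31
G :  0  0  0  0  0  0  1  1  1  1  1  1  2  2  2  0  0  0  0  0  0  1  1  1  1  1  1  2  2  2  0  0
G(n+15) = G(n) holds for n = 0,…,8 (a full window of length max(S) = 9), so the sequence is purely periodic with period 15.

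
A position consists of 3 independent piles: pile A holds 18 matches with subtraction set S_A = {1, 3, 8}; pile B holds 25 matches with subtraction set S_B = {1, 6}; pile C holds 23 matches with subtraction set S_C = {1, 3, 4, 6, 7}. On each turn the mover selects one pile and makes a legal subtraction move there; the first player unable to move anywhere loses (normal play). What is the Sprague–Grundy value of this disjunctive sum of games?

0

Pile A, S = {1, 3, 8}:
G(0) = 0
G(1) = mex{0} = 1
G(2) = mex{1} = 0
G(3) = mex{0,0} = 1
G(4) = mex{1,1} = 0
G(5) = mex{0,0} = 1
G(6) = mex{1,1} = 0
G(7) = mex{0,0} = 1
G(8) = mex{1,1,0} = 2
G(9) = mex{2,0,1} = 3
G(10) = mex{3,1,0} = 2
G(11) = mex{2,2,1} = 0
G(12) = mex{0,3,0} = 1
G(13) = mex{1,2,1} = 0
G(14) = mex{0,0,0} = 1
G(15) = mex{1,1,1} = 0
G(16) = mex{0,0,2} = 1
G(17) = mex{1,1,3} = 0
G(18) = mex{0,0,2} = 1
G_A(18) = 1.
Pile B, S = {1, 6}:
G(0) = 0
G(1) = mex{0} = 1
G(2) = mex{1} = 0
G(3) = mex{0} = 1
G(4) = mex{1} = 0
G(5) = mex{0} = 1
G(6) = mex{1,0} = 2
G(7) = mex{2,1} = 0
G(8) = mex{0,0} = 1
G(9) = mex{1,1} = 0
G(10) = mex{0,0} = 1
G(11) = mex{1,1} = 0
G(12) = mex{0,2} = 1
G(13) = mex{1,0} = 2
G(14) = mex{2,1} = 0
G(15) = mex{0,0} = 1
G(16) = mex{1,1} = 0
G(17) = mex{0,0} = 1
G(18) = mex{1,1} = 0
G(19) = mex{0,2} = 1
G(20) = mex{1,0} = 2
G(21) = mex{2,1} = 0
G(22) = mex{0,0} = 1
G(23) = mex{1,1} = 0
G(24) = mex{0,0} = 1
G(25) = mex{1,1} = 0
G_B(25) = 0.
Pile C, S = {1, 3, 4, 6, 7}:
G(0) = 0
G(1) = mex{0} = 1
G(2) = mex{1} = 0
G(3) = mex{0,0} = 1
G(4) = mex{1,1,0} = 2
G(5) = mex{2,0,1} = 3
G(6) = mex{3,1,0,0} = 2
G(7) = mex{2,2,1,1,0} = 3
G(8) = mex{3,3,2,0,1} = 4
G(9) = mex{4,2,3,1,0} = 5
G(10) = mex{5,3,2,2,1} = 0
G(11) = mex{0,4,3,3,2} = 1
G(12) = mex{1,5,4,2,3} = 0
G(13) = mex{0,0,5,3,2} = 1
G(14) = mex{1,1,0,4,3} = 2
G(15) = mex{2,0,1,5,4} = 3
G(16) = mex{3,1,0,0,5} = 2
G(17) = mex{2,2,1,1,0} = 3
G(18) = mex{3,3,2,0,1} = 4
G(19) = mex{4,2,3,1,0} = 5
G(20) = mex{5,3,2,2,1} = 0
G(21) = mex{0,4,3,3,2} = 1
G(22) = mex{1,5,4,2,3} = 0
G(23) = mex{0,0,5,3,2} = 1
G_C(23) = 1.
Combined Grundy value = 1 ⊕ 0 ⊕ 1 = 0.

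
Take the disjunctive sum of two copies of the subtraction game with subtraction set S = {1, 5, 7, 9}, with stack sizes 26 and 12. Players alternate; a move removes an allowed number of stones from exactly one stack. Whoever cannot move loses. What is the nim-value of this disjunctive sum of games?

0

All stacks use S = {1, 5, 7, 9}:
G(0) = 0
G(1) = mex{0} = 1
G(2) = mex{1} = 0
G(3) = mex{0} = 1
G(4) = mex{1} = 0
G(5) = mex{0,0} = 1
G(6) = mex{1,1} = 0
G(7) = mex{0,0,0} = 1
G(8) = mex{1,1,1} = 0
G(9) = mex{0,0,0,0} = 1
G(10) = mex{1,1,1,1} = 0
G(11) = mex{0,0,0,0} = 1
G(12) = mex{1,1,1,1} = 0
G(13) = mex{0,0,0,0} = 1
G(14) = mex{1,1,1,1} = 0
G(15) = mex{0,0,0,0} = 1
G(16) = mex{1,1,1,1} = 0
G(17) = mex{0,0,0,0} = 1
G(18) = mex{1,1,1,1} = 0
G(19) = mex{0,0,0,0} = 1
G(20) = mex{1,1,1,1} = 0
G(21) = mex{0,0,0,0} = 1
G(22) = mex{1,1,1,1} = 0
G(23) = mex{0,0,0,0} = 1
G(24) = mex{1,1,1,1} = 0
G(25) = mex{0,0,0,0} = 1
G(26) = mex{1,1,1,1} = 0
Stack A: G(26) = 0.
Stack B: G(12) = 0.
Combined Grundy value = 0 ⊕ 0 = 0.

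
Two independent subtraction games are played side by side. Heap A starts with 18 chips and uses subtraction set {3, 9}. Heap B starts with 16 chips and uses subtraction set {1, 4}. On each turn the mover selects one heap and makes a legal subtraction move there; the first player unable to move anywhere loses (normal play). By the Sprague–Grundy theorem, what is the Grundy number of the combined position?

1

Heap A, S = {3, 9}:
G(0) = 0
G(1) = mex{} = 0
G(2) = mex{} = 0
G(3) = mex{0} = 1
G(4) = mex{0} = 1
G(5) = mex{0} = 1
G(6) = mex{1} = 0
G(7) = mex{1} = 0
G(8) = mex{1} = 0
G(9) = mex{0,0} = 1
G(10) = mex{0,0} = 1
G(11) = mex{0,0} = 1
G(12) = mex{1,1} = 0
G(13) = mex{1,1} = 0
G(14) = mex{1,1} = 0
G(15) = mex{0,0} = 1
G(16) = mex{0,0} = 1
G(17) = mex{0,0} = 1
G(18) = mex{1,1} = 0
G_A(18) = 0.
Heap B, S = {1, 4}:
n :  0  1  2  3  4  5  6  7  8  9 10 11 12 13 14 15 16
G :  0  1  0  1  2  0  1  0  1  2  0  1  0  1  2  0  1
G_B(16) = 1.
Combined Grundy value = 0 ⊕ 1 = 1.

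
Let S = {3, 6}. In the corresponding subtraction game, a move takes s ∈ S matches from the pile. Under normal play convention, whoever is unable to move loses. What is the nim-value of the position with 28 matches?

0

n :  0  1  2  3  4  5  6  7  8  9 10 11 12 13 14 15 16 17 18 19 20 21 22 23 24 25 26 27 28
G :  0  0  0  1  1  1  2  2  2  0  0  0  1  1  1  2  2  2  0  0  0  1  1  1  2  2  2  0  0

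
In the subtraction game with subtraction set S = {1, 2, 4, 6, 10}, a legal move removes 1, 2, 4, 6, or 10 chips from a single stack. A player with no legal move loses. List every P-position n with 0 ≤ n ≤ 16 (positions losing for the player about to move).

0, 3, 8, 11, 16

n :  0  1  2  3  4  5  6  7  8  9 10 11 12 13 14 15 16
G :  0  1  2  0  1  2  3  4  0  1  2  0  1  2  3  4  0
P-positions are exactly the n with G(n) = 0.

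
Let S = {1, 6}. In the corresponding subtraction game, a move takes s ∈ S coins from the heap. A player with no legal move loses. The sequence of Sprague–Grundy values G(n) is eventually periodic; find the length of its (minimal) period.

n :  0  1  2  3  4  5  6  7  8  9 10 11 12 13 14 15
G :  0  1  0  1  0  1  2  0  1  0  1  0  1  2  0  1
G(n+7) = G(n) holds for n = 0,…,5 (a full window of length max(S) = 6), so the sequence is purely periodic with period 7.

7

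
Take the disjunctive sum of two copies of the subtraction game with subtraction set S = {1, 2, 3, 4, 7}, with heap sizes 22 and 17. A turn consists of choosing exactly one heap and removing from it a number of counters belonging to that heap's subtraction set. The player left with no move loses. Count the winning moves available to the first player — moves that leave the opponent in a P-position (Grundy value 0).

All heaps use S = {1, 2, 3, 4, 7}:
G(0) = 0
G(1) = mex{0} = 1
G(2) = mex{1,0} = 2
G(3) = mex{2,1,0} = 3
G(4) = mex{3,2,1,0} = 4
G(5) = mex{4,3,2,1} = 0
G(6) = mex{0,4,3,2} = 1
G(7) = mex{1,0,4,3,0} = 2
G(8) = mex{2,1,0,4,1} = 3
G(9) = mex{3,2,1,0,2} = 4
G(10) = mex{4,3,2,1,3} = 0
G(11) = mex{0,4,3,2,4} = 1
G(12) = mex{1,0,4,3,0} = 2
G(13) = mex{2,1,0,4,1} = 3
G(14) = mex{3,2,1,0,2} = 4
G(15) = mex{4,3,2,1,3} = 0
G(16) = mex{0,4,3,2,4} = 1
G(17) = mex{1,0,4,3,0} = 2
G(18) = mex{2,1,0,4,1} = 3
G(19) = mex{3,2,1,0,2} = 4
G(20) = mex{4,3,2,1,3} = 0
G(21) = mex{0,4,3,2,4} = 1
G(22) = mex{1,0,4,3,0} = 2
Heap A: G(22) = 2.
Heap B: G(17) = 2.
Combined Grundy value = 2 ⊕ 2 = 0.
A winning move leaves total XOR = 0, i.e. changes one component's Grundy value g to g ⊕ X where X is the current total.
Heap A: target g' = 2⊕0 = 2, but every legal move changes the Grundy value (mex property), so 0 moves.
Heap B: target g' = 2⊕0 = 2, but every legal move changes the Grundy value (mex property), so 0 moves.

0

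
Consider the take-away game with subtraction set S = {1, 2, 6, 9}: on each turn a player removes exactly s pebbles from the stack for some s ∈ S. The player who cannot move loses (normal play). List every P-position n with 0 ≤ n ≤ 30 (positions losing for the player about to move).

0, 3, 7, 10, 14, 17, 21, 24, 28

G(0) = 0
G(1) = mex{0} = 1
G(2) = mex{1,0} = 2
G(3) = mex{2,1} = 0
G(4) = mex{0,2} = 1
G(5) = mex{1,0} = 2
G(6) = mex{2,1,0} = 3
G(7) = mex{3,2,1} = 0
G(8) = mex{0,3,2} = 1
G(9) = mex{1,0,0,0} = 2
G(10) = mex{2,1,1,1} = 0
G(11) = mex{0,2,2,2} = 1
G(12) = mex{1,0,3,0} = 2
G(13) = mex{2,1,0,1} = 3
G(14) = mex{3,2,1,2} = 0
G(15) = mex{0,3,2,3} = 1
G(16) = mex{1,0,0,0} = 2
G(17) = mex{2,1,1,1} = 0
G(18) = mex{0,2,2,2} = 1
G(19) = mex{1,0,3,0} = 2
G(20) = mex{2,1,0,1} = 3
G(21) = mex{3,2,1,2} = 0
G(22) = mex{0,3,2,3} = 1
G(23) = mex{1,0,0,0} = 2
G(24) = mex{2,1,1,1} = 0
G(25) = mex{0,2,2,2} = 1
G(26) = mex{1,0,3,0} = 2
G(27) = mex{2,1,0,1} = 3
G(28) = mex{3,2,1,2} = 0
G(29) = mex{0,3,2,3} = 1
G(30) = mex{1,0,0,0} = 2
P-positions are exactly the n with G(n) = 0.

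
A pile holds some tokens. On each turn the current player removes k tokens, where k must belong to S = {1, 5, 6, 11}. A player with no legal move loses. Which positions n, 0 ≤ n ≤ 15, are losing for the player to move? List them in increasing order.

0, 2, 4, 12, 14

n :  0  1  2  3  4  5  6  7  8  9 10 11 12 13 14 15
G :  0  1  0  1  0  1  2  3  2  3  2  3  0  1  0  1
P-positions are exactly the n with G(n) = 0.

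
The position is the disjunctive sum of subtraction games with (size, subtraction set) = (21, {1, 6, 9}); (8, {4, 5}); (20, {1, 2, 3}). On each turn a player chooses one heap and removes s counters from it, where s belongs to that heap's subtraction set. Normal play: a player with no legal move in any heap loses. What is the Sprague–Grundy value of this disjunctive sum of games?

Heap A, S = {1, 6, 9}:
G(0) = 0
G(1) = mex{0} = 1
G(2) = mex{1} = 0
G(3) = mex{0} = 1
G(4) = mex{1} = 0
G(5) = mex{0} = 1
G(6) = mex{1,0} = 2
G(7) = mex{2,1} = 0
G(8) = mex{0,0} = 1
G(9) = mex{1,1,0} = 2
G(10) = mex{2,0,1} = 3
G(11) = mex{3,1,0} = 2
G(12) = mex{2,2,1} = 0
G(13) = mex{0,0,0} = 1
G(14) = mex{1,1,1} = 0
G(15) = mex{0,2,2} = 1
G(16) = mex{1,3,0} = 2
G(17) = mex{2,2,1} = 0
G(18) = mex{0,0,2} = 1
G(19) = mex{1,1,3} = 0
G(20) = mex{0,0,2} = 1
G(21) = mex{1,1,0} = 2
G_A(21) = 2.
Heap B, S = {4, 5}:
n : 0 1 2 3 4 5 6 7 8
G : 0 0 0 0 1 1 1 1 2
G_B(8) = 2.
Heap C, S = {1, 2, 3}:
G(0) = 0
G(1) = mex{0} = 1
G(2) = mex{1,0} = 2
G(3) = mex{2,1,0} = 3
G(4) = mex{3,2,1} = 0
G(5) = mex{0,3,2} = 1
G(6) = mex{1,0,3} = 2
G(7) = mex{2,1,0} = 3
G(8) = mex{3,2,1} = 0
G(9) = mex{0,3,2} = 1
G(10) = mex{1,0,3} = 2
G(11) = mex{2,1,0} = 3
G(12) = mex{3,2,1} = 0
G(13) = mex{0,3,2} = 1
G(14) = mex{1,0,3} = 2
G(15) = mex{2,1,0} = 3
G(16) = mex{3,2,1} = 0
G(17) = mex{0,3,2} = 1
G(18) = mex{1,0,3} = 2
G(19) = mex{2,1,0} = 3
G(20) = mex{3,2,1} = 0
G_C(20) = 0.
Combined Grundy value = 2 ⊕ 2 ⊕ 0 = 0.

0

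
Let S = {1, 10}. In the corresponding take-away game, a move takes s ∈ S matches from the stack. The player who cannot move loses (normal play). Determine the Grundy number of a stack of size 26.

0

n :  0  1  2  3  4  5  6  7  8  9 10 11 12 13 14 15 16 17 18 19 20 21 22 23 24 25 26
G :  0  1  0  1  0  1  0  1  0  1  2  0  1  0  1  0  1  0  1  0  1  2  0  1  0  1  0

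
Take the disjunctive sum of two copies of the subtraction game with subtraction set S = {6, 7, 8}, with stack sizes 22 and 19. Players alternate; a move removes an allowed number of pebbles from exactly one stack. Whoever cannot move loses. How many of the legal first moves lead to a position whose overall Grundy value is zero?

All stacks use S = {6, 7, 8}:
G(0) = 0
G(1) = mex{} = 0
G(2) = mex{} = 0
G(3) = mex{} = 0
G(4) = mex{} = 0
G(5) = mex{} = 0
G(6) = mex{0} = 1
G(7) = mex{0,0} = 1
G(8) = mex{0,0,0} = 1
G(9) = mex{0,0,0} = 1
G(10) = mex{0,0,0} = 1
G(11) = mex{0,0,0} = 1
G(12) = mex{1,0,0} = 2
G(13) = mex{1,1,0} = 2
G(14) = mex{1,1,1} = 0
G(15) = mex{1,1,1} = 0
G(16) = mex{1,1,1} = 0
G(17) = mex{1,1,1} = 0
G(18) = mex{2,1,1} = 0
G(19) = mex{2,2,1} = 0
G(20) = mex{0,2,2} = 1
G(21) = mex{0,0,2} = 1
G(22) = mex{0,0,0} = 1
Stack A: G(22) = 1.
Stack B: G(19) = 0.
Combined Grundy value = 1 ⊕ 0 = 1.
A winning move leaves total XOR = 0, i.e. changes one component's Grundy value g to g ⊕ X where X is the current total.
Stack A: need g' = 1⊕1 = 0. Options: 22−6→G=0, 22−7→G=0, 22−8→G=0. Hits: 3.
Stack B: need g' = 0⊕1 = 1. Options: 19−6→G=2, 19−7→G=2, 19−8→G=1. Hits: 1.

4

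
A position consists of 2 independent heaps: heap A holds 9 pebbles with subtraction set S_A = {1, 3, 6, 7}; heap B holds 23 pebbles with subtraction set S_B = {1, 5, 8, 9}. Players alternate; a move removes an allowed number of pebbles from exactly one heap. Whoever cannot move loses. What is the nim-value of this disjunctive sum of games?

Heap A, S = {1, 3, 6, 7}:
n : 0 1 2 3 4 5 6 7 8 9
G : 0 1 0 1 0 1 2 3 2 3
G_A(9) = 3.
Heap B, S = {1, 5, 8, 9}:
n :  0  1  2  3  4  5  6  7  8  9 10 11 12 13 14 15 16 17 18 19 20 21 22 23
G :  0  1  0  1  0  1  0  1  2  3  2  3  2  3  2  3  0  1  0  1  0  1  0  1
G_B(23) = 1.
Combined Grundy value = 3 ⊕ 1 = 2.

2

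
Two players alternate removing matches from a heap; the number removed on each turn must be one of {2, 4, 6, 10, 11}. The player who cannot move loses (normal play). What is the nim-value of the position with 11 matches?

1

n :  0  1  2  3  4  5  6  7  8  9 10 11
G :  0  0  1  1  2  2  3  3  0  0  1  1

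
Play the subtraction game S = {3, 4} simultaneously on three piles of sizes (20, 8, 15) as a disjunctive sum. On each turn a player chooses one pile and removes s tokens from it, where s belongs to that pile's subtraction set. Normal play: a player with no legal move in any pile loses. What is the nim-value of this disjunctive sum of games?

All piles use S = {3, 4}:
n :  0  1  2  3  4  5  6  7  8  9 10 11 12 13 14 15 16 17 18 19 20
G :  0  0  0  1  1  1  2  0  0  0  1  1  1  2  0  0  0  1  1  1  2
Pile A: G(20) = 2.
Pile B: G(8) = 0.
Pile C: G(15) = 0.
Combined Grundy value = 2 ⊕ 0 ⊕ 0 = 2.

2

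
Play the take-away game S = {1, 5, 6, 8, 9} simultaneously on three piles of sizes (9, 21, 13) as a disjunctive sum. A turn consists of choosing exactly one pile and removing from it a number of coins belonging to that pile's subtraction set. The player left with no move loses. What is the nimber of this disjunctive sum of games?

All piles use S = {1, 5, 6, 8, 9}:
n :  0  1  2  3  4  5  6  7  8  9 10 11 12 13 14 15 16 17 18 19 20 21
G :  0  1  0  1  0  1  2  3  2  3  2  3  4  5  0  1  0  1  0  1  2  3
Pile A: G(9) = 3.
Pile B: G(21) = 3.
Pile C: G(13) = 5.
Combined Grundy value = 3 ⊕ 3 ⊕ 5 = 5.

5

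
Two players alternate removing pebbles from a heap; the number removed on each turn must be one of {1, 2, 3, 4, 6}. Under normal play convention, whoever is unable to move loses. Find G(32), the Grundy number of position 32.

G(0) = 0
G(1) = mex{0} = 1
G(2) = mex{1,0} = 2
G(3) = mex{2,1,0} = 3
G(4) = mex{3,2,1,0} = 4
G(5) = mex{4,3,2,1} = 0
G(6) = mex{0,4,3,2,0} = 1
G(7) = mex{1,0,4,3,1} = 2
G(8) = mex{2,1,0,4,2} = 3
G(9) = mex{3,2,1,0,3} = 4
G(10) = mex{4,3,2,1,4} = 0
G(11) = mex{0,4,3,2,0} = 1
G(12) = mex{1,0,4,3,1} = 2
G(13) = mex{2,1,0,4,2} = 3
G(14) = mex{3,2,1,0,3} = 4
G(15) = mex{4,3,2,1,4} = 0
G(16) = mex{0,4,3,2,0} = 1
G(17) = mex{1,0,4,3,1} = 2
G(18) = mex{2,1,0,4,2} = 3
G(19) = mex{3,2,1,0,3} = 4
G(20) = mex{4,3,2,1,4} = 0
G(21) = mex{0,4,3,2,0} = 1
G(22) = mex{1,0,4,3,1} = 2
G(23) = mex{2,1,0,4,2} = 3
G(24) = mex{3,2,1,0,3} = 4
G(25) = mex{4,3,2,1,4} = 0
G(26) = mex{0,4,3,2,0} = 1
G(27) = mex{1,0,4,3,1} = 2
G(28) = mex{2,1,0,4,2} = 3
G(29) = mex{3,2,1,0,3} = 4
G(30) = mex{4,3,2,1,4} = 0
G(31) = mex{0,4,3,2,0} = 1
G(32) = mex{1,0,4,3,1} = 2

2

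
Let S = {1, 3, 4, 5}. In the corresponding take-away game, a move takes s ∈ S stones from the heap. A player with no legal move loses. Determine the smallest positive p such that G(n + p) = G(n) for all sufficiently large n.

8

G(0) = 0
G(1) = mex{0} = 1
G(2) = mex{1} = 0
G(3) = mex{0,0} = 1
G(4) = mex{1,1,0} = 2
G(5) = mex{2,0,1,0} = 3
G(6) = mex{3,1,0,1} = 2
G(7) = mex{2,2,1,0} = 3
G(8) = mex{3,3,2,1} = 0
G(9) = mex{0,2,3,2} = 1
G(10) = mex{1,3,2,3} = 0
G(11) = mex{0,0,3,2} = 1
G(12) = mex{1,1,0,3} = 2
G(13) = mex{2,0,1,0} = 3
G(14) = mex{3,1,0,1} = 2
G(15) = mex{2,2,1,0} = 3
G(16) = mex{3,3,2,1} = 0
G(17) = mex{0,2,3,2} = 1
G(n+8) = G(n) holds for n = 0,…,4 (a full window of length max(S) = 5), so the sequence is purely periodic with period 8.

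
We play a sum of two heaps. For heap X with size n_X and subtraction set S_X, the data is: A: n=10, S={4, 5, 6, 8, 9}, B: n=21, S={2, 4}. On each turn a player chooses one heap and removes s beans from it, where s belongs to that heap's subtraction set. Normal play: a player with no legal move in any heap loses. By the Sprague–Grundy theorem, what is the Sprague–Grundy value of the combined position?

3

Heap A, S = {4, 5, 6, 8, 9}:
n :  0  1  2  3  4  5  6  7  8  9 10
G :  0  0  0  0  1  1  1  1  2  2  2
G_A(10) = 2.
Heap B, S = {2, 4}:
G(0) = 0
G(1) = mex{} = 0
G(2) = mex{0} = 1
G(3) = mex{0} = 1
G(4) = mex{1,0} = 2
G(5) = mex{1,0} = 2
G(6) = mex{2,1} = 0
G(7) = mex{2,1} = 0
G(8) = mex{0,2} = 1
G(9) = mex{0,2} = 1
G(10) = mex{1,0} = 2
G(11) = mex{1,0} = 2
G(12) = mex{2,1} = 0
G(13) = mex{2,1} = 0
G(14) = mex{0,2} = 1
G(15) = mex{0,2} = 1
G(16) = mex{1,0} = 2
G(17) = mex{1,0} = 2
G(18) = mex{2,1} = 0
G(19) = mex{2,1} = 0
G(20) = mex{0,2} = 1
G(21) = mex{0,2} = 1
G_B(21) = 1.
Combined Grundy value = 2 ⊕ 1 = 3.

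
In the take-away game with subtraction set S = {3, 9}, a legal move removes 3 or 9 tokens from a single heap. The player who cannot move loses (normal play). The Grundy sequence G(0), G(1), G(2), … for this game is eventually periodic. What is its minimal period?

n :  0  1  2  3  4  5  6  7  8  9 10 11 12 13 14 15 16
G :  0  0  0  1  1  1  0  0  0  1  1  1  0  0  0  1  1
G(n+6) = G(n) holds for n = 0,…,8 (a full window of length max(S) = 9), so the sequence is purely periodic with period 6.

6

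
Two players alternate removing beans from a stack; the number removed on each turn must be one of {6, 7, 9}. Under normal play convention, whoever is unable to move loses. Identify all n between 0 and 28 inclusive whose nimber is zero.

0, 1, 2, 3, 4, 5, 15, 16, 17, 18, 19, 20

G(0) = 0
G(1) = mex{} = 0
G(2) = mex{} = 0
G(3) = mex{} = 0
G(4) = mex{} = 0
G(5) = mex{} = 0
G(6) = mex{0} = 1
G(7) = mex{0,0} = 1
G(8) = mex{0,0} = 1
G(9) = mex{0,0,0} = 1
G(10) = mex{0,0,0} = 1
G(11) = mex{0,0,0} = 1
G(12) = mex{1,0,0} = 2
G(13) = mex{1,1,0} = 2
G(14) = mex{1,1,0} = 2
G(15) = mex{1,1,1} = 0
G(16) = mex{1,1,1} = 0
G(17) = mex{1,1,1} = 0
G(18) = mex{2,1,1} = 0
G(19) = mex{2,2,1} = 0
G(20) = mex{2,2,1} = 0
G(21) = mex{0,2,2} = 1
G(22) = mex{0,0,2} = 1
G(23) = mex{0,0,2} = 1
G(24) = mex{0,0,0} = 1
G(25) = mex{0,0,0} = 1
G(26) = mex{0,0,0} = 1
G(27) = mex{1,0,0} = 2
G(28) = mex{1,1,0} = 2
P-positions are exactly the n with G(n) = 0.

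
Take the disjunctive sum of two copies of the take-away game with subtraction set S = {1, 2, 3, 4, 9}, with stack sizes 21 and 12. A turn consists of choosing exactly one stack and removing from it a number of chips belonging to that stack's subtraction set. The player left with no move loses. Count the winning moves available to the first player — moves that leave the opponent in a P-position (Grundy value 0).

All stacks use S = {1, 2, 3, 4, 9}:
n :  0  1  2  3  4  5  6  7  8  9 10 11 12 13 14 15 16 17 18 19 20 21
G :  0  1  2  3  4  0  1  2  3  4  0  1  2  3  4  0  1  2  3  4  0  1
Stack A: G(21) = 1.
Stack B: G(12) = 2.
Combined Grundy value = 1 ⊕ 2 = 3.
A winning move leaves total XOR = 0, i.e. changes one component's Grundy value g to g ⊕ X where X is the current total.
Stack A: need g' = 1⊕3 = 2. Options: 21−1→G=0, 21−2→G=4, 21−3→G=3, 21−4→G=2, 21−9→G=2. Hits: 2.
Stack B: need g' = 2⊕3 = 1. Options: 12−1→G=1, 12−2→G=0, 12−3→G=4, 12−4→G=3, 12−9→G=3. Hits: 1.

3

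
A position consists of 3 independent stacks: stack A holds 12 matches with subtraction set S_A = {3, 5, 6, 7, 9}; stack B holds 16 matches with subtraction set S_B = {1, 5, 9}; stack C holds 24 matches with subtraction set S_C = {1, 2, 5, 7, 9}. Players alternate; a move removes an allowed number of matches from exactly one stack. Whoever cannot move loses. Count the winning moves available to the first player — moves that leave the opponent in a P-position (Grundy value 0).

1

Stack A, S = {3, 5, 6, 7, 9}:
G(0) = 0
G(1) = mex{} = 0
G(2) = mex{} = 0
G(3) = mex{0} = 1
G(4) = mex{0} = 1
G(5) = mex{0,0} = 1
G(6) = mex{1,0,0} = 2
G(7) = mex{1,0,0,0} = 2
G(8) = mex{1,1,0,0} = 2
G(9) = mex{2,1,1,0,0} = 3
G(10) = mex{2,1,1,1,0} = 3
G(11) = mex{2,2,1,1,0} = 3
G(12) = mex{3,2,2,1,1} = 0
G_A(12) = 0.
Stack B, S = {1, 5, 9}:
n :  0  1  2  3  4  5  6  7  8  9 10 11 12 13 14 15 16
G :  0  1  0  1  0  1  0  1  0  1  0  1  0  1  0  1  0
G_B(16) = 0.
Stack C, S = {1, 2, 5, 7, 9}:
n :  0  1  2  3  4  5  6  7  8  9 10 11 12 13 14 15 16 17 18 19 20 21 22 23 24
G :  0  1  2  0  1  2  0  1  2  3  4  5  3  4  0  1  2  0  1  2  0  1  2  3  4
G_C(24) = 4.
Combined Grundy value = 0 ⊕ 0 ⊕ 4 = 4.
A winning move leaves total XOR = 0, i.e. changes one component's Grundy value g to g ⊕ X where X is the current total.
Stack A: need g' = 0⊕4 = 4. Options: 12−3→G=3, 12−5→G=2, 12−6→G=2, 12−7→G=1, 12−9→G=1. Hits: 0.
Stack B: need g' = 0⊕4 = 4. Options: 16−1→G=1, 16−5→G=1, 16−9→G=1. Hits: 0.
Stack C: need g' = 4⊕4 = 0. Options: 24−1→G=3, 24−2→G=2, 24−5→G=2, 24−7→G=0, 24−9→G=1. Hits: 1.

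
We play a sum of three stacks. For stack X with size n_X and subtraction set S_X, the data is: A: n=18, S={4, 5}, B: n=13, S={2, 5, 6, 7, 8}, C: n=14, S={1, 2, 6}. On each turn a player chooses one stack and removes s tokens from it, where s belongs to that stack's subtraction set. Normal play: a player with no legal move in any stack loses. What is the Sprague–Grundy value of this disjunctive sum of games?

Stack A, S = {4, 5}:
G(0) = 0
G(1) = mex{} = 0
G(2) = mex{} = 0
G(3) = mex{} = 0
G(4) = mex{0} = 1
G(5) = mex{0,0} = 1
G(6) = mex{0,0} = 1
G(7) = mex{0,0} = 1
G(8) = mex{1,0} = 2
G(9) = mex{1,1} = 0
G(10) = mex{1,1} = 0
G(11) = mex{1,1} = 0
G(12) = mex{2,1} = 0
G(13) = mex{0,2} = 1
G(14) = mex{0,0} = 1
G(15) = mex{0,0} = 1
G(16) = mex{0,0} = 1
G(17) = mex{1,0} = 2
G(18) = mex{1,1} = 0
G_A(18) = 0.
Stack B, S = {2, 5, 6, 7, 8}:
G(0) = 0
G(1) = mex{} = 0
G(2) = mex{0} = 1
G(3) = mex{0} = 1
G(4) = mex{1} = 0
G(5) = mex{1,0} = 2
G(6) = mex{0,0,0} = 1
G(7) = mex{2,1,0,0} = 3
G(8) = mex{1,1,1,0,0} = 2
G(9) = mex{3,0,1,1,0} = 2
G(10) = mex{2,2,0,1,1} = 3
G(11) = mex{2,1,2,0,1} = 3
G(12) = mex{3,3,1,2,0} = 4
G(13) = mex{3,2,3,1,2} = 0
G_B(13) = 0.
Stack C, S = {1, 2, 6}:
n :  0  1  2  3  4  5  6  7  8  9 10 11 12 13 14
G :  0  1  2  0  1  2  3  0  1  2  0  1  2  3  0
G_C(14) = 0.
Combined Grundy value = 0 ⊕ 0 ⊕ 0 = 0.

0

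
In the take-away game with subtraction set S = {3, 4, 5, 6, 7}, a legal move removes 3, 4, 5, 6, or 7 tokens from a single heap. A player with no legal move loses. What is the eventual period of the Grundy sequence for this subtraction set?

10

n :  0  1  2  3  4  5  6  7  8  9 10 11 12 13 14 15 16 17 18 19 20 21
G :  0  0  0  1  1  1  2  2  2  3  0  0  0  1  1  1  2  2  2  3  0  0
G(n+10) = G(n) holds for n = 0,…,6 (a full window of length max(S) = 7), so the sequence is purely periodic with period 10.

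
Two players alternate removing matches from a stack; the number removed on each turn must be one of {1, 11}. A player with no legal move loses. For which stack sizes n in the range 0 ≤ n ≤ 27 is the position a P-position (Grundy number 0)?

G(0) = 0
G(1) = mex{0} = 1
G(2) = mex{1} = 0
G(3) = mex{0} = 1
G(4) = mex{1} = 0
G(5) = mex{0} = 1
G(6) = mex{1} = 0
G(7) = mex{0} = 1
G(8) = mex{1} = 0
G(9) = mex{0} = 1
G(10) = mex{1} = 0
G(11) = mex{0,0} = 1
G(12) = mex{1,1} = 0
G(13) = mex{0,0} = 1
G(14) = mex{1,1} = 0
G(15) = mex{0,0} = 1
G(16) = mex{1,1} = 0
G(17) = mex{0,0} = 1
G(18) = mex{1,1} = 0
G(19) = mex{0,0} = 1
G(20) = mex{1,1} = 0
G(21) = mex{0,0} = 1
G(22) = mex{1,1} = 0
G(23) = mex{0,0} = 1
G(24) = mex{1,1} = 0
G(25) = mex{0,0} = 1
G(26) = mex{1,1} = 0
G(27) = mex{0,0} = 1
P-positions are exactly the n with G(n) = 0.

0, 2, 4, 6, 8, 10, 12, 14, 16, 18, 20, 22, 24, 26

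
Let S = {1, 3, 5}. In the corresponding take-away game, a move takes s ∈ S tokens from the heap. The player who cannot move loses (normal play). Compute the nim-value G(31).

1

n :  0  1  2  3  4  5  6  7  8  9 10 11 12 13 14 15 16 17 18 19 20 21 22 23 24 25 26 27 28 29 30 31
G :  0  1  0  1  0  1  0  1  0  1  0  1  0  1  0  1  0  1  0  1  0  1  0  1  0  1  0  1  0  1  0  1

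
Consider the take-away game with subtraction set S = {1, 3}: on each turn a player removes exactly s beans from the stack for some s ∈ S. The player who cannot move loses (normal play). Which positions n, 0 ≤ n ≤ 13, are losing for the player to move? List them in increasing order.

G(0) = 0
G(1) = mex{0} = 1
G(2) = mex{1} = 0
G(3) = mex{0,0} = 1
G(4) = mex{1,1} = 0
G(5) = mex{0,0} = 1
G(6) = mex{1,1} = 0
G(7) = mex{0,0} = 1
G(8) = mex{1,1} = 0
G(9) = mex{0,0} = 1
G(10) = mex{1,1} = 0
G(11) = mex{0,0} = 1
G(12) = mex{1,1} = 0
G(13) = mex{0,0} = 1
P-positions are exactly the n with G(n) = 0.

0, 2, 4, 6, 8, 10, 12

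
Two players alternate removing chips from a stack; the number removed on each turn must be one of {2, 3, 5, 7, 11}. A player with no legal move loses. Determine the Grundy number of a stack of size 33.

3

G(0) = 0
G(1) = mex{} = 0
G(2) = mex{0} = 1
G(3) = mex{0,0} = 1
G(4) = mex{1,0} = 2
G(5) = mex{1,1,0} = 2
G(6) = mex{2,1,0} = 3
G(7) = mex{2,2,1,0} = 3
G(8) = mex{3,2,1,0} = 4
G(9) = mex{3,3,2,1} = 0
G(10) = mex{4,3,2,1} = 0
G(11) = mex{0,4,3,2,0} = 1
G(12) = mex{0,0,3,2,0} = 1
G(13) = mex{1,0,4,3,1} = 2
G(14) = mex{1,1,0,3,1} = 2
G(15) = mex{2,1,0,4,2} = 3
G(16) = mex{2,2,1,0,2} = 3
G(17) = mex{3,2,1,0,3} = 4
G(18) = mex{3,3,2,1,3} = 0
G(19) = mex{4,3,2,1,4} = 0
G(20) = mex{0,4,3,2,0} = 1
G(21) = mex{0,0,3,2,0} = 1
G(22) = mex{1,0,4,3,1} = 2
G(23) = mex{1,1,0,3,1} = 2
G(24) = mex{2,1,0,4,2} = 3
G(25) = mex{2,2,1,0,2} = 3
G(26) = mex{3,2,1,0,3} = 4
G(27) = mex{3,3,2,1,3} = 0
G(28) = mex{4,3,2,1,4} = 0
G(29) = mex{0,4,3,2,0} = 1
G(30) = mex{0,0,3,2,0} = 1
G(31) = mex{1,0,4,3,1} = 2
G(32) = mex{1,1,0,3,1} = 2
G(33) = mex{2,1,0,4,2} = 3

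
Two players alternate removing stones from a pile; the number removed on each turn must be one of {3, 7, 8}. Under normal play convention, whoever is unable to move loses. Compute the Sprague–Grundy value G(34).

1

G(0) = 0
G(1) = mex{} = 0
G(2) = mex{} = 0
G(3) = mex{0} = 1
G(4) = mex{0} = 1
G(5) = mex{0} = 1
G(6) = mex{1} = 0
G(7) = mex{1,0} = 2
G(8) = mex{1,0,0} = 2
G(9) = mex{0,0,0} = 1
G(10) = mex{2,1,0} = 3
G(11) = mex{2,1,1} = 0
G(12) = mex{1,1,1} = 0
G(13) = mex{3,0,1} = 2
G(14) = mex{0,2,0} = 1
G(15) = mex{0,2,2} = 1
G(16) = mex{2,1,2} = 0
G(17) = mex{1,3,1} = 0
G(18) = mex{1,0,3} = 2
G(19) = mex{0,0,0} = 1
G(20) = mex{0,2,0} = 1
G(21) = mex{2,1,2} = 0
G(22) = mex{1,1,1} = 0
G(23) = mex{1,0,1} = 2
G(24) = mex{0,0,0} = 1
G(25) = mex{0,2,0} = 1
G(26) = mex{2,1,2} = 0
G(27) = mex{1,1,1} = 0
G(28) = mex{1,0,1} = 2
G(29) = mex{0,0,0} = 1
G(30) = mex{0,2,0} = 1
G(31) = mex{2,1,2} = 0
G(32) = mex{1,1,1} = 0
G(33) = mex{1,0,1} = 2
G(34) = mex{0,0,0} = 1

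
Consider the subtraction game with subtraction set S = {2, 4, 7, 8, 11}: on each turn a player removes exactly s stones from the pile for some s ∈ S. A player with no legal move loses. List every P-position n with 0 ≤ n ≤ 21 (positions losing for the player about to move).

G(0) = 0
G(1) = mex{} = 0
G(2) = mex{0} = 1
G(3) = mex{0} = 1
G(4) = mex{1,0} = 2
G(5) = mex{1,0} = 2
G(6) = mex{2,1} = 0
G(7) = mex{2,1,0} = 3
G(8) = mex{0,2,0,0} = 1
G(9) = mex{3,2,1,0} = 4
G(10) = mex{1,0,1,1} = 2
G(11) = mex{4,3,2,1,0} = 5
G(12) = mex{2,1,2,2,0} = 3
G(13) = mex{5,4,0,2,1} = 3
G(14) = mex{3,2,3,0,1} = 4
G(15) = mex{3,5,1,3,2} = 0
G(16) = mex{4,3,4,1,2} = 0
G(17) = mex{0,3,2,4,0} = 1
G(18) = mex{0,4,5,2,3} = 1
G(19) = mex{1,0,3,5,1} = 2
G(20) = mex{1,0,3,3,4} = 2
G(21) = mex{2,1,4,3,2} = 0
P-positions are exactly the n with G(n) = 0.

0, 1, 6, 15, 16, 21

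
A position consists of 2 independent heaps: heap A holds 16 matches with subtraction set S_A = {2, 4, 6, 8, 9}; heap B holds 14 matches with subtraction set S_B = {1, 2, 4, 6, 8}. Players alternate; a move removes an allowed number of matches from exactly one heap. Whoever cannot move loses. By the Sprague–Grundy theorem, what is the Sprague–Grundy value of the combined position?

Heap A, S = {2, 4, 6, 8, 9}:
n :  0  1  2  3  4  5  6  7  8  9 10 11 12 13 14 15 16
G :  0  0  1  1  2  2  3  3  4  4  5  0  0  1  1  2  2
G_A(16) = 2.
Heap B, S = {1, 2, 4, 6, 8}:
n :  0  1  2  3  4  5  6  7  8  9 10 11 12 13 14
G :  0  1  2  0  1  2  3  4  5  3  0  1  2  0  1
G_B(14) = 1.
Combined Grundy value = 2 ⊕ 1 = 3.

3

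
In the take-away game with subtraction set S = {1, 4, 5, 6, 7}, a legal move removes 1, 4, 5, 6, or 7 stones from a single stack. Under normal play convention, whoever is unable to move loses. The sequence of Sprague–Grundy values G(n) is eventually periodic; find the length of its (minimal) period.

10

G(0) = 0
G(1) = mex{0} = 1
G(2) = mex{1} = 0
G(3) = mex{0} = 1
G(4) = mex{1,0} = 2
G(5) = mex{2,1,0} = 3
G(6) = mex{3,0,1,0} = 2
G(7) = mex{2,1,0,1,0} = 3
G(8) = mex{3,2,1,0,1} = 4
G(9) = mex{4,3,2,1,0} = 5
G(10) = mex{5,2,3,2,1} = 0
G(11) = mex{0,3,2,3,2} = 1
G(12) = mex{1,4,3,2,3} = 0
G(13) = mex{0,5,4,3,2} = 1
G(14) = mex{1,0,5,4,3} = 2
G(15) = mex{2,1,0,5,4} = 3
G(16) = mex{3,0,1,0,5} = 2
G(17) = mex{2,1,0,1,0} = 3
G(18) = mex{3,2,1,0,1} = 4
G(19) = mex{4,3,2,1,0} = 5
G(20) = mex{5,2,3,2,1} = 0
G(21) = mex{0,3,2,3,2} = 1
G(n+10) = G(n) holds for n = 0,…,6 (a full window of length max(S) = 7), so the sequence is purely periodic with period 10.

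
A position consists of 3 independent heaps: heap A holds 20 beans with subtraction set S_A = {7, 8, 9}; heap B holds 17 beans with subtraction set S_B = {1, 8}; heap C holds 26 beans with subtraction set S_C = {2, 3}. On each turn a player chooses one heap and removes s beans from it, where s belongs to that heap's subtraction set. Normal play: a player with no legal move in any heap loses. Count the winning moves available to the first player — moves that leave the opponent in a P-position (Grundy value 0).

Heap A, S = {7, 8, 9}:
n :  0  1  2  3  4  5  6  7  8  9 10 11 12 13 14 15 16 17 18 19 20
G :  0  0  0  0  0  0  0  1  1  1  1  1  1  1  2  2  0  0  0  0  0
G_A(20) = 0.
Heap B, S = {1, 8}:
n :  0  1  2  3  4  5  6  7  8  9 10 11 12 13 14 15 16 17
G :  0  1  0  1  0  1  0  1  2  0  1  0  1  0  1  0  1  2
G_B(17) = 2.
Heap C, S = {2, 3}:
n :  0  1  2  3  4  5  6  7  8  9 10 11 12 13 14 15 16 17 18 19 20 21 22 23 24 25 26
G :  0  0  1  1  2  0  0  1  1  2  0  0  1  1  2  0  0  1  1  2  0  0  1  1  2  0  0
G_C(26) = 0.
Combined Grundy value = 0 ⊕ 2 ⊕ 0 = 2.
A winning move leaves total XOR = 0, i.e. changes one component's Grundy value g to g ⊕ X where X is the current total.
Heap A: need g' = 0⊕2 = 2. Options: 20−7→G=1, 20−8→G=1, 20−9→G=1. Hits: 0.
Heap B: need g' = 2⊕2 = 0. Options: 17−1→G=1, 17−8→G=0. Hits: 1.
Heap C: need g' = 0⊕2 = 2. Options: 26−2→G=2, 26−3→G=1. Hits: 1.

2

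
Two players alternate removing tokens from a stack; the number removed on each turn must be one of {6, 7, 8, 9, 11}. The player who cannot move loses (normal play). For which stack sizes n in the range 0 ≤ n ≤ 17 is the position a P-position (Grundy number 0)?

0, 1, 2, 3, 4, 5, 17

G(0) = 0
G(1) = mex{} = 0
G(2) = mex{} = 0
G(3) = mex{} = 0
G(4) = mex{} = 0
G(5) = mex{} = 0
G(6) = mex{0} = 1
G(7) = mex{0,0} = 1
G(8) = mex{0,0,0} = 1
G(9) = mex{0,0,0,0} = 1
G(10) = mex{0,0,0,0} = 1
G(11) = mex{0,0,0,0,0} = 1
G(12) = mex{1,0,0,0,0} = 2
G(13) = mex{1,1,0,0,0} = 2
G(14) = mex{1,1,1,0,0} = 2
G(15) = mex{1,1,1,1,0} = 2
G(16) = mex{1,1,1,1,0} = 2
G(17) = mex{1,1,1,1,1} = 0
P-positions are exactly the n with G(n) = 0.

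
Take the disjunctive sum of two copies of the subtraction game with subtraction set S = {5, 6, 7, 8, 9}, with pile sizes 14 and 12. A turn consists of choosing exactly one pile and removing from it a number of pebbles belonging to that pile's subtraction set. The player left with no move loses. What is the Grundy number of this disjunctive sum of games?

All piles use S = {5, 6, 7, 8, 9}:
G(0) = 0
G(1) = mex{} = 0
G(2) = mex{} = 0
G(3) = mex{} = 0
G(4) = mex{} = 0
G(5) = mex{0} = 1
G(6) = mex{0,0} = 1
G(7) = mex{0,0,0} = 1
G(8) = mex{0,0,0,0} = 1
G(9) = mex{0,0,0,0,0} = 1
G(10) = mex{1,0,0,0,0} = 2
G(11) = mex{1,1,0,0,0} = 2
G(12) = mex{1,1,1,0,0} = 2
G(13) = mex{1,1,1,1,0} = 2
G(14) = mex{1,1,1,1,1} = 0
Pile A: G(14) = 0.
Pile B: G(12) = 2.
Combined Grundy value = 0 ⊕ 2 = 2.

2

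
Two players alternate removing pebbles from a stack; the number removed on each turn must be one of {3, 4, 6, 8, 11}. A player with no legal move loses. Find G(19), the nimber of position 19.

n :  0  1  2  3  4  5  6  7  8  9 10 11 12 13 14 15 16 17 18 19
G :  0  0  0  1  1  1  2  2  2  3  3  3  4  4  0  0  0  1  1  1

1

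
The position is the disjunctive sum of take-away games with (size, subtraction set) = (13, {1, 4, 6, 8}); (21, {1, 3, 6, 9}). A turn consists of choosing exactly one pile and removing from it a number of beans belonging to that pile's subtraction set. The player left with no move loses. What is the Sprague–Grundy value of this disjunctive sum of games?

Pile A, S = {1, 4, 6, 8}:
n :  0  1  2  3  4  5  6  7  8  9 10 11 12 13
G :  0  1  0  1  2  0  1  0  1  2  3  2  0  1
G_A(13) = 1.
Pile B, S = {1, 3, 6, 9}:
n :  0  1  2  3  4  5  6  7  8  9 10 11 12 13 14 15 16 17 18 19 20 21
G :  0  1  0  1  0  1  2  3  2  3  2  3  0  1  0  1  0  1  2  3  2  3
G_B(21) = 3.
Combined Grundy value = 1 ⊕ 3 = 2.

2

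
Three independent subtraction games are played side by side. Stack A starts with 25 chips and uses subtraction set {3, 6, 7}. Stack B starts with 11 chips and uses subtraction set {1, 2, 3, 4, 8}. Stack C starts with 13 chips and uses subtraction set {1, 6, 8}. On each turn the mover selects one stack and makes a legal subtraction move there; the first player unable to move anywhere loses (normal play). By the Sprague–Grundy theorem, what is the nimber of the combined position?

2

Stack A, S = {3, 6, 7}:
n :  0  1  2  3  4  5  6  7  8  9 10 11 12 13 14 15 16 17 18 19 20 21 22 23 24 25
G :  0  0  0  1  1  1  2  2  2  3  0  0  0  1  1  1  2  2  2  3  0  0  0  1  1  1
G_A(25) = 1.
Stack B, S = {1, 2, 3, 4, 8}:
n :  0  1  2  3  4  5  6  7  8  9 10 11
G :  0  1  2  3  4  0  1  2  3  4  0  1
G_B(11) = 1.
Stack C, S = {1, 6, 8}:
n :  0  1  2  3  4  5  6  7  8  9 10 11 12 13
G :  0  1  0  1  0  1  2  0  1  0  1  0  1  2
G_C(13) = 2.
Combined Grundy value = 1 ⊕ 1 ⊕ 2 = 2.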